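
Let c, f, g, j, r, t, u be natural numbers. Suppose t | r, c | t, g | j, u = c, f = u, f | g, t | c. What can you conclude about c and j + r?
c | j + r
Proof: From f = u and u = c, f = c. Since f | g, c | g. g | j, so c | j. Since t | c and c | t, t = c. From t | r, c | r. c | j, so c | j + r.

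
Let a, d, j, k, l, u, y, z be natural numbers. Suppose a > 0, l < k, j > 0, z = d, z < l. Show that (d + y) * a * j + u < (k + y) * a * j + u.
z < l and l < k, thus z < k. z = d, so d < k. Then d + y < k + y. Since a > 0, by multiplying by a positive, (d + y) * a < (k + y) * a. Since j > 0, by multiplying by a positive, (d + y) * a * j < (k + y) * a * j. Then (d + y) * a * j + u < (k + y) * a * j + u.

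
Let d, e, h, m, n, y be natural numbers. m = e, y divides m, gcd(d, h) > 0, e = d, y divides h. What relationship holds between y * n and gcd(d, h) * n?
y * n ≤ gcd(d, h) * n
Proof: m = e and e = d, hence m = d. Because y divides m, y divides d. Since y divides h, y divides gcd(d, h). From gcd(d, h) > 0, y ≤ gcd(d, h). By multiplying by a non-negative, y * n ≤ gcd(d, h) * n.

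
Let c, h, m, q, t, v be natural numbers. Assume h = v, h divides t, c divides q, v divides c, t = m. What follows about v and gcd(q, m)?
v divides gcd(q, m)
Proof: v divides c and c divides q, so v divides q. h = v and h divides t, therefore v divides t. Since t = m, v divides m. Since v divides q, v divides gcd(q, m).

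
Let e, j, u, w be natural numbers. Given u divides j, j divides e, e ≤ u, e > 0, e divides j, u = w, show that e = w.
j divides e and e divides j, thus j = e. u divides j, so u divides e. e > 0, so u ≤ e. e ≤ u, so e = u. u = w, so e = w.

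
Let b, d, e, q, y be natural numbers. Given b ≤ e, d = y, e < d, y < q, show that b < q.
d = y and e < d, so e < y. y < q, so e < q. b ≤ e, so b < q.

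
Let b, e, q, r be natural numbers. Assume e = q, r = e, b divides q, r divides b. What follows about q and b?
q = b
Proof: r = e and r divides b, hence e divides b. Since e = q, q divides b. b divides q, so b = q. Then q = b.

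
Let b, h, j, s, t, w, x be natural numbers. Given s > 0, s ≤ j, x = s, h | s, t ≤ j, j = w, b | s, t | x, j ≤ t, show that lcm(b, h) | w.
Because t ≤ j and j ≤ t, t = j. Since x = s and t | x, t | s. Since t = j, j | s. s > 0, so j ≤ s. s ≤ j, so s = j. Since j = w, s = w. From b | s and h | s, lcm(b, h) | s. From s = w, lcm(b, h) | w.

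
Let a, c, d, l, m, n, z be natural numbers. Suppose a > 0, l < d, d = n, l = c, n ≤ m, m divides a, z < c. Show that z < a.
d = n and l < d, thus l < n. l = c, so c < n. Because m divides a and a > 0, m ≤ a. n ≤ m, so n ≤ a. Since c < n, c < a. Since z < c, z < a.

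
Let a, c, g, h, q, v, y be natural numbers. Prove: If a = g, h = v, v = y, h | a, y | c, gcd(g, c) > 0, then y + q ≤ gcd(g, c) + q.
From h = v and v = y, h = y. Since h | a, y | a. Since a = g, y | g. Since y | c, y | gcd(g, c). Since gcd(g, c) > 0, y ≤ gcd(g, c). Then y + q ≤ gcd(g, c) + q.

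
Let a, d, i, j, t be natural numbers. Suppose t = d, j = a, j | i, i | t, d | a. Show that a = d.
j | i and i | t, thus j | t. Because j = a, a | t. t = d, so a | d. Since d | a, a = d.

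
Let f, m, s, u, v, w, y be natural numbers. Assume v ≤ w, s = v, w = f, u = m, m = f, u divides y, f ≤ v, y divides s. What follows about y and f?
y = f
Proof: w = f and v ≤ w, thus v ≤ f. Since f ≤ v, v = f. s = v, so s = f. y divides s, so y divides f. u = m and m = f, so u = f. u divides y, so f divides y. Because y divides f, y = f.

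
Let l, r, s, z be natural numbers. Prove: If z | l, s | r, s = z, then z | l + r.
From s = z and s | r, z | r. Since z | l, z | l + r.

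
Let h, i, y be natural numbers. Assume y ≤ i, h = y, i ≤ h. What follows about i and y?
i = y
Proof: Since h = y and i ≤ h, i ≤ y. Since y ≤ i, i = y.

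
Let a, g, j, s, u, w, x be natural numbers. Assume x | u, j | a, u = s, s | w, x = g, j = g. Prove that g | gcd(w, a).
u = s and x | u, thus x | s. x = g, so g | s. Since s | w, g | w. j = g and j | a, hence g | a. g | w, so g | gcd(w, a).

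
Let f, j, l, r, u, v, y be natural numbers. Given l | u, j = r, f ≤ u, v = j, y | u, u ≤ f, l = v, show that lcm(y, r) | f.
u ≤ f and f ≤ u, thus u = f. l = v and v = j, so l = j. l | u, so j | u. From j = r, r | u. Because y | u, lcm(y, r) | u. Since u = f, lcm(y, r) | f.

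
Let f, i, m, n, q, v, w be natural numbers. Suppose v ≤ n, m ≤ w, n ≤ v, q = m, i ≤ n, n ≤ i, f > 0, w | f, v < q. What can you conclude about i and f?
i < f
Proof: n ≤ i and i ≤ n, hence n = i. v ≤ n and n ≤ v, thus v = n. v < q, so n < q. Since q = m, n < m. Since n = i, i < m. From w | f and f > 0, w ≤ f. Since m ≤ w, m ≤ f. Since i < m, i < f.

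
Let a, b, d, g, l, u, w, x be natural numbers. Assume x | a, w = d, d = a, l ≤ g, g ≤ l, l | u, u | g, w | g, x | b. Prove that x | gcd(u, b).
w = d and d = a, hence w = a. l ≤ g and g ≤ l, thus l = g. Since l | u, g | u. u | g, so g = u. Because w | g, w | u. Since w = a, a | u. x | a, so x | u. Since x | b, x | gcd(u, b).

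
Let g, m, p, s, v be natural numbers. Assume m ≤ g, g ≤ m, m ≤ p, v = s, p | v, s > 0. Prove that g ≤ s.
From m ≤ g and g ≤ m, m = g. Since m ≤ p, g ≤ p. Because v = s and p | v, p | s. s > 0, so p ≤ s. Since g ≤ p, g ≤ s.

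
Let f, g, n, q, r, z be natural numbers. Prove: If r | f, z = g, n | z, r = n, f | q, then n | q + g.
Because r = n and r | f, n | f. Since f | q, n | q. Since z = g and n | z, n | g. n | q, so n | q + g.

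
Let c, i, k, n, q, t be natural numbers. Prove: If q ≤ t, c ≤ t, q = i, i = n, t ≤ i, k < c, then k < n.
q = i and q ≤ t, so i ≤ t. t ≤ i, so t = i. Since i = n, t = n. Since k < c and c ≤ t, k < t. Since t = n, k < n.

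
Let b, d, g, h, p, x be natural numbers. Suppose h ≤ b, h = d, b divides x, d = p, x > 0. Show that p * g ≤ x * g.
From h = d and h ≤ b, d ≤ b. Since d = p, p ≤ b. b divides x and x > 0, so b ≤ x. Since p ≤ b, p ≤ x. By multiplying by a non-negative, p * g ≤ x * g.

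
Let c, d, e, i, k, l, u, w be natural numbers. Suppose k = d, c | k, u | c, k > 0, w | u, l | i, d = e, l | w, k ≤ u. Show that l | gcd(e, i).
Because u | c and c | k, u | k. From k > 0, u ≤ k. Since k ≤ u, u = k. k = d, so u = d. d = e, so u = e. Because l | w and w | u, l | u. u = e, so l | e. Since l | i, l | gcd(e, i).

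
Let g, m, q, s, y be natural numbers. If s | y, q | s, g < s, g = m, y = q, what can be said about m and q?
m < q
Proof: From y = q and s | y, s | q. From q | s, s = q. g = m and g < s, so m < s. s = q, so m < q.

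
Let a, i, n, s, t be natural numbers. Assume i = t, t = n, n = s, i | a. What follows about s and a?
s | a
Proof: i = t and t = n, therefore i = n. Since n = s, i = s. Since i | a, s | a.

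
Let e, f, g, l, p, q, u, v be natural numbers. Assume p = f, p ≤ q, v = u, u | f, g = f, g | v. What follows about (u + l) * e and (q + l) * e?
(u + l) * e ≤ (q + l) * e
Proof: v = u and g | v, therefore g | u. Since g = f, f | u. Since u | f, f = u. p = f and p ≤ q, therefore f ≤ q. f = u, so u ≤ q. Then u + l ≤ q + l. Then (u + l) * e ≤ (q + l) * e.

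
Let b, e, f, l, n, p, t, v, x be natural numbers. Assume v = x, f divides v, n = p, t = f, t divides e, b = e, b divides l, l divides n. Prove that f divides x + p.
v = x and f divides v, thus f divides x. Because b divides l and l divides n, b divides n. From b = e, e divides n. Since t divides e, t divides n. t = f, so f divides n. n = p, so f divides p. From f divides x, f divides x + p.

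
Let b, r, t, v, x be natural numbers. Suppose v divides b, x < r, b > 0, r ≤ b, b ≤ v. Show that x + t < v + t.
Since v divides b and b > 0, v ≤ b. Because b ≤ v, b = v. Since x < r and r ≤ b, x < b. b = v, so x < v. Then x + t < v + t.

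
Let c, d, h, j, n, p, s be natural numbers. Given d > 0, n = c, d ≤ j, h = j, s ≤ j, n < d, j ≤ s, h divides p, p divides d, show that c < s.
Since h = j and h divides p, j divides p. p divides d, so j divides d. Since d > 0, j ≤ d. d ≤ j, so d = j. j ≤ s and s ≤ j, thus j = s. From d = j, d = s. n = c and n < d, so c < d. Since d = s, c < s.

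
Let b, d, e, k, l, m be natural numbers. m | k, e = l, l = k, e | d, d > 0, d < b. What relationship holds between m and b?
m < b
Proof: e = l and l = k, thus e = k. Since e | d, k | d. Since m | k, m | d. Since d > 0, m ≤ d. d < b, so m < b.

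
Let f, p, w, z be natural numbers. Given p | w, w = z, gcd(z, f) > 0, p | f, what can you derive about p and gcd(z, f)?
p ≤ gcd(z, f)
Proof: w = z and p | w, thus p | z. Since p | f, p | gcd(z, f). Since gcd(z, f) > 0, p ≤ gcd(z, f).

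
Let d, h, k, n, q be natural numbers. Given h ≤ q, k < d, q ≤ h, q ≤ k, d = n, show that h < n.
From q ≤ h and h ≤ q, q = h. Because d = n and k < d, k < n. Since q ≤ k, q < n. Since q = h, h < n.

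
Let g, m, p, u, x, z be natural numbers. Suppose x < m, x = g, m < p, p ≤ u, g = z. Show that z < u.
Since x = g and g = z, x = z. x < m, so z < m. m < p and p ≤ u, therefore m < u. z < m, so z < u.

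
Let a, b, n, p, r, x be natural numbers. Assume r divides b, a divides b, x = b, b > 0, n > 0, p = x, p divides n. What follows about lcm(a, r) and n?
lcm(a, r) ≤ n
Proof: a divides b and r divides b, so lcm(a, r) divides b. b > 0, so lcm(a, r) ≤ b. p = x and x = b, hence p = b. p divides n, so b divides n. n > 0, so b ≤ n. lcm(a, r) ≤ b, so lcm(a, r) ≤ n.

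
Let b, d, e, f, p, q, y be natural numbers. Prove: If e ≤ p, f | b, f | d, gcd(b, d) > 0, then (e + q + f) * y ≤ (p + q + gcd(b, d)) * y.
e ≤ p, thus e + q ≤ p + q. From f | b and f | d, f | gcd(b, d). Since gcd(b, d) > 0, f ≤ gcd(b, d). Since e + q ≤ p + q, e + q + f ≤ p + q + gcd(b, d). Then (e + q + f) * y ≤ (p + q + gcd(b, d)) * y.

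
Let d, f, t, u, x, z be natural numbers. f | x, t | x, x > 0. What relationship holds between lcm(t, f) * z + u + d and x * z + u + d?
lcm(t, f) * z + u + d ≤ x * z + u + d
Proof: Because t | x and f | x, lcm(t, f) | x. x > 0, so lcm(t, f) ≤ x. Then lcm(t, f) * z ≤ x * z. Then lcm(t, f) * z + u ≤ x * z + u. Then lcm(t, f) * z + u + d ≤ x * z + u + d.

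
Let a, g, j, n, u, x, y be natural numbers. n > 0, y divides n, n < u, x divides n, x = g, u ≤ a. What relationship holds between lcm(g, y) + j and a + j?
lcm(g, y) + j < a + j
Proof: Since x = g and x divides n, g divides n. Since y divides n, lcm(g, y) divides n. n > 0, so lcm(g, y) ≤ n. n < u and u ≤ a, so n < a. lcm(g, y) ≤ n, so lcm(g, y) < a. Then lcm(g, y) + j < a + j.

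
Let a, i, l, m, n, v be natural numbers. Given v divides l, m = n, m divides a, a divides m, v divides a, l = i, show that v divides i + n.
l = i and v divides l, therefore v divides i. Since a divides m and m divides a, a = m. m = n, so a = n. Since v divides a, v divides n. Since v divides i, v divides i + n.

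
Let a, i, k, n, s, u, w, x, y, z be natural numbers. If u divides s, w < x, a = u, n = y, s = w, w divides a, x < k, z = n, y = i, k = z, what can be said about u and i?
u < i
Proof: Because z = n and n = y, z = y. y = i, so z = i. a = u and w divides a, so w divides u. s = w and u divides s, therefore u divides w. w divides u, so w = u. Since w < x, u < x. From k = z and x < k, x < z. From u < x, u < z. Since z = i, u < i.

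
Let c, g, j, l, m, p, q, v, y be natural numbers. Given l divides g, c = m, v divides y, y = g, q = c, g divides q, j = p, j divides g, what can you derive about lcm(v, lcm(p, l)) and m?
lcm(v, lcm(p, l)) divides m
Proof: Because y = g and v divides y, v divides g. Since j = p and j divides g, p divides g. l divides g, so lcm(p, l) divides g. v divides g, so lcm(v, lcm(p, l)) divides g. q = c and c = m, hence q = m. Because g divides q, g divides m. lcm(v, lcm(p, l)) divides g, so lcm(v, lcm(p, l)) divides m.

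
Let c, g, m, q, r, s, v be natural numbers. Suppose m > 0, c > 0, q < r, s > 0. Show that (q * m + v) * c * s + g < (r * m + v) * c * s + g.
q < r and m > 0, so q * m < r * m. Then q * m + v < r * m + v. From c > 0, (q * m + v) * c < (r * m + v) * c. s > 0, so (q * m + v) * c * s < (r * m + v) * c * s. Then (q * m + v) * c * s + g < (r * m + v) * c * s + g.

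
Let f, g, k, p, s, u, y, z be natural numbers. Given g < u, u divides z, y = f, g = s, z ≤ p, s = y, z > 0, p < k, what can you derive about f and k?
f < k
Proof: From s = y and y = f, s = f. Since u divides z and z > 0, u ≤ z. Since g < u, g < z. g = s, so s < z. z ≤ p and p < k, so z < k. Since s < z, s < k. Since s = f, f < k.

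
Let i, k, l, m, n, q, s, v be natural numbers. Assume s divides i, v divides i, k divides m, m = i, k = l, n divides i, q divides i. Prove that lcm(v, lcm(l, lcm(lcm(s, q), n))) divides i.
m = i and k divides m, therefore k divides i. From k = l, l divides i. From s divides i and q divides i, lcm(s, q) divides i. n divides i, so lcm(lcm(s, q), n) divides i. Since l divides i, lcm(l, lcm(lcm(s, q), n)) divides i. Since v divides i, lcm(v, lcm(l, lcm(lcm(s, q), n))) divides i.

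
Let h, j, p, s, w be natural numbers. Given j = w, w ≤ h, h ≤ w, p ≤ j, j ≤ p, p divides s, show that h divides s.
w ≤ h and h ≤ w, therefore w = h. Since j = w, j = h. Because p ≤ j and j ≤ p, p = j. Since p divides s, j divides s. Since j = h, h divides s.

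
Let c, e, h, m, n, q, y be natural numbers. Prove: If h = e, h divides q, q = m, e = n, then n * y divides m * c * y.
h = e and h divides q, so e divides q. Since e = n, n divides q. q = m, so n divides m. Then n divides m * c. Then n * y divides m * c * y.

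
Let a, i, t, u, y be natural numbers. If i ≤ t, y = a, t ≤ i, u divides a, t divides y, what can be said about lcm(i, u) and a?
lcm(i, u) divides a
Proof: t ≤ i and i ≤ t, so t = i. Because y = a and t divides y, t divides a. From t = i, i divides a. Since u divides a, lcm(i, u) divides a.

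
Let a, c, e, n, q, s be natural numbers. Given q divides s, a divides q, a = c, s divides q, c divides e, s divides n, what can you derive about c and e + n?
c divides e + n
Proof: From q divides s and s divides q, q = s. a = c and a divides q, therefore c divides q. q = s, so c divides s. Since s divides n, c divides n. Since c divides e, c divides e + n.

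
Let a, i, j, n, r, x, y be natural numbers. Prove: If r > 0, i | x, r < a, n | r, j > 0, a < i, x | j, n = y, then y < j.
n | r and r > 0, so n ≤ r. Since n = y, y ≤ r. r < a and a < i, hence r < i. i | x and x | j, so i | j. j > 0, so i ≤ j. r < i, so r < j. y ≤ r, so y < j.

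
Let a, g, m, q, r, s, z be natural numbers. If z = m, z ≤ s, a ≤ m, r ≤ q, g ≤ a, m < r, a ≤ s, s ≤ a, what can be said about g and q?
g < q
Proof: s ≤ a and a ≤ s, therefore s = a. Because z = m and z ≤ s, m ≤ s. s = a, so m ≤ a. Since a ≤ m, m = a. Because m < r and r ≤ q, m < q. m = a, so a < q. Since g ≤ a, g < q.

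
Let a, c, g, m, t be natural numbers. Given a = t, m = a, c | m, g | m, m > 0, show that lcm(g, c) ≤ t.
Because m = a and a = t, m = t. Since g | m and c | m, lcm(g, c) | m. m > 0, so lcm(g, c) ≤ m. Because m = t, lcm(g, c) ≤ t.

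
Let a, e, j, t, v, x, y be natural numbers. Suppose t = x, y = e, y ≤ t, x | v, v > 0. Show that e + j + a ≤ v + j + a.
y = e and y ≤ t, hence e ≤ t. t = x, so e ≤ x. Because x | v and v > 0, x ≤ v. e ≤ x, so e ≤ v. Then e + j ≤ v + j. Then e + j + a ≤ v + j + a.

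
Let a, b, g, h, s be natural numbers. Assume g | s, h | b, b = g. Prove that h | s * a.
Because b = g and h | b, h | g. Since g | s, h | s. Then h | s * a.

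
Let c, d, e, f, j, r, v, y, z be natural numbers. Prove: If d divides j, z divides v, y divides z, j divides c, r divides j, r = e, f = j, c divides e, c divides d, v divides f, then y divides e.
From y divides z and z divides v, y divides v. c divides d and d divides j, therefore c divides j. Since j divides c, c = j. Because c divides e, j divides e. From r = e and r divides j, e divides j. j divides e, so j = e. Since f = j, f = e. v divides f, so v divides e. Since y divides v, y divides e.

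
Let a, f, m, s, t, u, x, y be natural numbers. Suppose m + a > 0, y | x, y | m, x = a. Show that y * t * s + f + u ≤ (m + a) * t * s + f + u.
Because x = a and y | x, y | a. Because y | m, y | m + a. Since m + a > 0, y ≤ m + a. Then y * t ≤ (m + a) * t. Then y * t * s ≤ (m + a) * t * s. Then y * t * s + f ≤ (m + a) * t * s + f. Then y * t * s + f + u ≤ (m + a) * t * s + f + u.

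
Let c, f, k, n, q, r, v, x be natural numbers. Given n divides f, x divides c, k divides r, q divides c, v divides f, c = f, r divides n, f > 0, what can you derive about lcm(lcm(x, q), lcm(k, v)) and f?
lcm(lcm(x, q), lcm(k, v)) ≤ f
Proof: x divides c and q divides c, hence lcm(x, q) divides c. Since c = f, lcm(x, q) divides f. Because r divides n and n divides f, r divides f. k divides r, so k divides f. v divides f, so lcm(k, v) divides f. Since lcm(x, q) divides f, lcm(lcm(x, q), lcm(k, v)) divides f. From f > 0, lcm(lcm(x, q), lcm(k, v)) ≤ f.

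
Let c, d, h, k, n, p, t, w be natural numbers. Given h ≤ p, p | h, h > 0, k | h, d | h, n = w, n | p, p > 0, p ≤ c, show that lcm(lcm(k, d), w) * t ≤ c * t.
Because p | h and h > 0, p ≤ h. Since h ≤ p, h = p. k | h and d | h, therefore lcm(k, d) | h. Since h = p, lcm(k, d) | p. n = w and n | p, hence w | p. lcm(k, d) | p, so lcm(lcm(k, d), w) | p. p > 0, so lcm(lcm(k, d), w) ≤ p. Since p ≤ c, lcm(lcm(k, d), w) ≤ c. Then lcm(lcm(k, d), w) * t ≤ c * t.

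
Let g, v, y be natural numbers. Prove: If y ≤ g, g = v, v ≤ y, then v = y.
From g = v and y ≤ g, y ≤ v. Since v ≤ y, y = v. Then v = y.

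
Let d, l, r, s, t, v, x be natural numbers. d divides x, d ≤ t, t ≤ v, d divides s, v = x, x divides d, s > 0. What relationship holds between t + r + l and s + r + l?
t + r + l ≤ s + r + l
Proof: x divides d and d divides x, therefore x = d. v = x, so v = d. t ≤ v, so t ≤ d. d ≤ t, so d = t. Since d divides s, t divides s. s > 0, so t ≤ s. Then t + r ≤ s + r. Then t + r + l ≤ s + r + l.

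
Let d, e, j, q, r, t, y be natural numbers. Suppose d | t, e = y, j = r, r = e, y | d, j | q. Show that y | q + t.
j = r and j | q, hence r | q. r = e, so e | q. Since e = y, y | q. Since y | d and d | t, y | t. y | q, so y | q + t.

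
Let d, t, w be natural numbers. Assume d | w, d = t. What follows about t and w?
t | w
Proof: d = t and d | w. By substitution, t | w.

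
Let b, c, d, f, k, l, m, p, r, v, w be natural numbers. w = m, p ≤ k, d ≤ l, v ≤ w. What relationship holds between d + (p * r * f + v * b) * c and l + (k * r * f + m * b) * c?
d + (p * r * f + v * b) * c ≤ l + (k * r * f + m * b) * c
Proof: p ≤ k. By multiplying by a non-negative, p * r ≤ k * r. By multiplying by a non-negative, p * r * f ≤ k * r * f. Since w = m and v ≤ w, v ≤ m. By multiplying by a non-negative, v * b ≤ m * b. p * r * f ≤ k * r * f, so p * r * f + v * b ≤ k * r * f + m * b. By multiplying by a non-negative, (p * r * f + v * b) * c ≤ (k * r * f + m * b) * c. d ≤ l, so d + (p * r * f + v * b) * c ≤ l + (k * r * f + m * b) * c.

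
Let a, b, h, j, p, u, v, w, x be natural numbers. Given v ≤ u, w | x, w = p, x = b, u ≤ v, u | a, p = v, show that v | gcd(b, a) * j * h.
w = p and w | x, hence p | x. p = v, so v | x. Since x = b, v | b. Since u ≤ v and v ≤ u, u = v. u | a, so v | a. Since v | b, v | gcd(b, a). Then v | gcd(b, a) * j. Then v | gcd(b, a) * j * h.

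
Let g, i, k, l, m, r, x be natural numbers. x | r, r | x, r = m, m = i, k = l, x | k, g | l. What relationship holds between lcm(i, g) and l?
lcm(i, g) | l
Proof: Because x | r and r | x, x = r. r = m, so x = m. Because m = i, x = i. k = l and x | k, thus x | l. Since x = i, i | l. Since g | l, lcm(i, g) | l.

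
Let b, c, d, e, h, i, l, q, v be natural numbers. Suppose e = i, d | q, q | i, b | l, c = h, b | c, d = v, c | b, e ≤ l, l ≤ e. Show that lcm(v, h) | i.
d | q and q | i, therefore d | i. d = v, so v | i. From l ≤ e and e ≤ l, l = e. e = i, so l = i. From b | c and c | b, b = c. b | l, so c | l. Because c = h, h | l. Because l = i, h | i. Since v | i, lcm(v, h) | i.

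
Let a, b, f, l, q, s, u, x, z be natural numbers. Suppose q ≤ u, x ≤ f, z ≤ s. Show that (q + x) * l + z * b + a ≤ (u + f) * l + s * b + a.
From q ≤ u and x ≤ f, q + x ≤ u + f. Then (q + x) * l ≤ (u + f) * l. z ≤ s, therefore z * b ≤ s * b. Since (q + x) * l ≤ (u + f) * l, (q + x) * l + z * b ≤ (u + f) * l + s * b. Then (q + x) * l + z * b + a ≤ (u + f) * l + s * b + a.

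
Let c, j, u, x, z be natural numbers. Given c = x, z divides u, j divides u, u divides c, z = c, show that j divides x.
z = c and z divides u, thus c divides u. Since u divides c, u = c. c = x, so u = x. From j divides u, j divides x.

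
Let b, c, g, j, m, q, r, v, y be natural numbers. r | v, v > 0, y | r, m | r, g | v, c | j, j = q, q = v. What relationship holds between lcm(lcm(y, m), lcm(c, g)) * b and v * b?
lcm(lcm(y, m), lcm(c, g)) * b ≤ v * b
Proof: y | r and m | r, therefore lcm(y, m) | r. r | v, so lcm(y, m) | v. Because j = q and q = v, j = v. c | j, so c | v. g | v, so lcm(c, g) | v. Since lcm(y, m) | v, lcm(lcm(y, m), lcm(c, g)) | v. v > 0, so lcm(lcm(y, m), lcm(c, g)) ≤ v. Then lcm(lcm(y, m), lcm(c, g)) * b ≤ v * b.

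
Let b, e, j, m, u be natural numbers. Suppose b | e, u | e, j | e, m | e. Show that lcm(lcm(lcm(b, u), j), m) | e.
b | e and u | e, so lcm(b, u) | e. Since j | e, lcm(lcm(b, u), j) | e. m | e, so lcm(lcm(lcm(b, u), j), m) | e.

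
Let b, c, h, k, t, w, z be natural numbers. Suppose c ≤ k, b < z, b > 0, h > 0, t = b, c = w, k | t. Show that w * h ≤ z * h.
c = w and c ≤ k, so w ≤ k. Because t = b and k | t, k | b. b > 0, so k ≤ b. From b < z, k < z. w ≤ k, so w < z. h > 0, so w * h < z * h. Then w * h ≤ z * h.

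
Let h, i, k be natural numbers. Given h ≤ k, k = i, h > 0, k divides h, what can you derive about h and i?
h = i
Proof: Because k divides h and h > 0, k ≤ h. h ≤ k, so h = k. k = i, so h = i.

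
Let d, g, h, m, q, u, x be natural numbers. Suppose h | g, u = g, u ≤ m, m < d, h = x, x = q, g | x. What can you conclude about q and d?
q < d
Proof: h = x and h | g, so x | g. Since g | x, g = x. x = q, so g = q. Since u = g and u ≤ m, g ≤ m. Since m < d, g < d. g = q, so q < d.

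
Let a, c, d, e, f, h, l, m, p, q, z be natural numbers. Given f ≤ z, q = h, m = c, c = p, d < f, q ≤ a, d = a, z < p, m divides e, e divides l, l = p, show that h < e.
q = h and q ≤ a, thus h ≤ a. m = c and c = p, therefore m = p. Since m divides e, p divides e. l = p and e divides l, thus e divides p. p divides e, so p = e. f ≤ z and z < p, therefore f < p. Since d < f, d < p. d = a, so a < p. Since p = e, a < e. h ≤ a, so h < e.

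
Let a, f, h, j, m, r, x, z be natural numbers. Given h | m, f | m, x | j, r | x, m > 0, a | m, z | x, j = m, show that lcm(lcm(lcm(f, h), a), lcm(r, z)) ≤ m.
Because f | m and h | m, lcm(f, h) | m. Since a | m, lcm(lcm(f, h), a) | m. From r | x and z | x, lcm(r, z) | x. j = m and x | j, hence x | m. Because lcm(r, z) | x, lcm(r, z) | m. From lcm(lcm(f, h), a) | m, lcm(lcm(lcm(f, h), a), lcm(r, z)) | m. Since m > 0, lcm(lcm(lcm(f, h), a), lcm(r, z)) ≤ m.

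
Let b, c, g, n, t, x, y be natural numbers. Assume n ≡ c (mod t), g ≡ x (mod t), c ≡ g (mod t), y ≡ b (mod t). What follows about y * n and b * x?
y * n ≡ b * x (mod t)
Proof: n ≡ c (mod t) and c ≡ g (mod t), so n ≡ g (mod t). Since g ≡ x (mod t), n ≡ x (mod t). Since y ≡ b (mod t), y * n ≡ b * x (mod t).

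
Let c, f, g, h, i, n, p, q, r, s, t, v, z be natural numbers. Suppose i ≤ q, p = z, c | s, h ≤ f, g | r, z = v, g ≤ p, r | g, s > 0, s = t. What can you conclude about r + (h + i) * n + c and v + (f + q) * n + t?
r + (h + i) * n + c ≤ v + (f + q) * n + t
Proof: p = z and z = v, thus p = v. g | r and r | g, therefore g = r. g ≤ p, so r ≤ p. Since p = v, r ≤ v. h ≤ f and i ≤ q, so h + i ≤ f + q. Then (h + i) * n ≤ (f + q) * n. c | s and s > 0, thus c ≤ s. Since s = t, c ≤ t. (h + i) * n ≤ (f + q) * n, so (h + i) * n + c ≤ (f + q) * n + t. r ≤ v, so r + (h + i) * n + c ≤ v + (f + q) * n + t.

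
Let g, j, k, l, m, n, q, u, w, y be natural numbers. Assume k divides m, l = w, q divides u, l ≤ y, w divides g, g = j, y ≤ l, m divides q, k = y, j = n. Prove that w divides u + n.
y ≤ l and l ≤ y, hence y = l. Since l = w, y = w. k divides m and m divides q, therefore k divides q. k = y, so y divides q. y = w, so w divides q. Since q divides u, w divides u. g = j and w divides g, thus w divides j. Since j = n, w divides n. w divides u, so w divides u + n.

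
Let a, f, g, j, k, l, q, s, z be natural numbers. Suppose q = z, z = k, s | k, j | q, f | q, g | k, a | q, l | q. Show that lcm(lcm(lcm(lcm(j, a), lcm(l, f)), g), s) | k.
Since q = z and z = k, q = k. Because j | q and a | q, lcm(j, a) | q. From l | q and f | q, lcm(l, f) | q. Since lcm(j, a) | q, lcm(lcm(j, a), lcm(l, f)) | q. Since q = k, lcm(lcm(j, a), lcm(l, f)) | k. Since g | k, lcm(lcm(lcm(j, a), lcm(l, f)), g) | k. Since s | k, lcm(lcm(lcm(lcm(j, a), lcm(l, f)), g), s) | k.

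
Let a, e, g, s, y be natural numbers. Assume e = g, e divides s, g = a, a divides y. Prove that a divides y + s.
e = g and g = a, hence e = a. Since e divides s, a divides s. a divides y, so a divides y + s.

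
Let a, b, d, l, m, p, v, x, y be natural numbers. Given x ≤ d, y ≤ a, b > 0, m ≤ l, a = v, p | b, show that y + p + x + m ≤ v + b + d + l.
Since a = v and y ≤ a, y ≤ v. p | b and b > 0, therefore p ≤ b. x ≤ d, so p + x ≤ b + d. Since m ≤ l, p + x + m ≤ b + d + l. y ≤ v, so y + p + x + m ≤ v + b + d + l.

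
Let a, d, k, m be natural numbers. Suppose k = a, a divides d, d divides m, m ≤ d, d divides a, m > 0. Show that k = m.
a divides d and d divides a, hence a = d. Since k = a, k = d. d divides m and m > 0, so d ≤ m. From m ≤ d, d = m. k = d, so k = m.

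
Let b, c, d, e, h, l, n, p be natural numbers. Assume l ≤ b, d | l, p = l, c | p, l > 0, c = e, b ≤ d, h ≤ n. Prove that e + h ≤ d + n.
l ≤ b and b ≤ d, therefore l ≤ d. From d | l and l > 0, d ≤ l. Since l ≤ d, l = d. p = l and c | p, thus c | l. Since l > 0, c ≤ l. l = d, so c ≤ d. Since c = e, e ≤ d. From h ≤ n, e + h ≤ d + n.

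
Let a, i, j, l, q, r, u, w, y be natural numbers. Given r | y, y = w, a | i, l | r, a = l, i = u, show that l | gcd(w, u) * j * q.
y = w and r | y, hence r | w. l | r, so l | w. Because a = l and a | i, l | i. i = u, so l | u. Since l | w, l | gcd(w, u). Then l | gcd(w, u) * j. Then l | gcd(w, u) * j * q.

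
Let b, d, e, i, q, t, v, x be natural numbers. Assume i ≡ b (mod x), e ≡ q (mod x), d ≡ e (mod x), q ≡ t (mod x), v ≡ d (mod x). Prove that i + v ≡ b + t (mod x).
v ≡ d (mod x) and d ≡ e (mod x), hence v ≡ e (mod x). e ≡ q (mod x), so v ≡ q (mod x). q ≡ t (mod x), so v ≡ t (mod x). Combining with i ≡ b (mod x), by adding congruences, i + v ≡ b + t (mod x).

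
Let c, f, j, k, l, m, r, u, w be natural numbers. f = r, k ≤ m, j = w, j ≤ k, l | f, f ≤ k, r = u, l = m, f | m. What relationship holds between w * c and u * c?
w * c ≤ u * c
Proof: Since l = m and l | f, m | f. f | m, so m = f. Since k ≤ m, k ≤ f. f ≤ k, so k = f. f = r, so k = r. Since r = u, k = u. Since j = w and j ≤ k, w ≤ k. k = u, so w ≤ u. Then w * c ≤ u * c.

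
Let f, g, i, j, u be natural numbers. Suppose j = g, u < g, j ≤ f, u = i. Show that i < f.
From u = i and u < g, i < g. j = g and j ≤ f, so g ≤ f. Since i < g, i < f.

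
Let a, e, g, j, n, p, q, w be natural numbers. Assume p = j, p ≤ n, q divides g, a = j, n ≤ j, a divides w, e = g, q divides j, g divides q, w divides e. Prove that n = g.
From p = j and p ≤ n, j ≤ n. From n ≤ j, n = j. a = j and a divides w, thus j divides w. Since e = g and w divides e, w divides g. j divides w, so j divides g. q divides g and g divides q, thus q = g. q divides j, so g divides j. Since j divides g, j = g. n = j, so n = g.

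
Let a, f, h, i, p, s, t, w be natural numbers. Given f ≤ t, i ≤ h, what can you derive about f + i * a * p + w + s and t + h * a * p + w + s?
f + i * a * p + w + s ≤ t + h * a * p + w + s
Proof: i ≤ h, therefore i * a ≤ h * a. Then i * a * p ≤ h * a * p. Then i * a * p + w ≤ h * a * p + w. Then i * a * p + w + s ≤ h * a * p + w + s. Since f ≤ t, f + i * a * p + w + s ≤ t + h * a * p + w + s.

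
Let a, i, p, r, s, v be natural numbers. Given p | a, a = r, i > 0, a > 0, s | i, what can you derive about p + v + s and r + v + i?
p + v + s ≤ r + v + i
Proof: p | a and a > 0, therefore p ≤ a. Since a = r, p ≤ r. Then p + v ≤ r + v. Because s | i and i > 0, s ≤ i. Because p + v ≤ r + v, p + v + s ≤ r + v + i.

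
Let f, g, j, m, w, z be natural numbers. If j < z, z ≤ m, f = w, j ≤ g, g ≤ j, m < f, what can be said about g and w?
g < w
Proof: j ≤ g and g ≤ j, so j = g. j < z and z ≤ m, hence j < m. j = g, so g < m. From f = w and m < f, m < w. g < m, so g < w.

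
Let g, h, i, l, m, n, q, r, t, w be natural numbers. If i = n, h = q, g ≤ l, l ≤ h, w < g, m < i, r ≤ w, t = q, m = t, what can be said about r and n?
r < n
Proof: g ≤ l and l ≤ h, hence g ≤ h. Since w < g, w < h. Because h = q, w < q. Since m = t and t = q, m = q. m < i, so q < i. w < q, so w < i. Because r ≤ w, r < i. From i = n, r < n.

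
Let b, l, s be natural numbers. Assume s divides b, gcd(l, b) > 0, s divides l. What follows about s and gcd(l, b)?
s ≤ gcd(l, b)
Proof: s divides l and s divides b, so s divides gcd(l, b). gcd(l, b) > 0, so s ≤ gcd(l, b).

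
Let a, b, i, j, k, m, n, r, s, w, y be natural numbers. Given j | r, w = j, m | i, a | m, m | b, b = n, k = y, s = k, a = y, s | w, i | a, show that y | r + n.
s = k and k = y, hence s = y. Because w = j and s | w, s | j. Since j | r, s | r. Since s = y, y | r. From m | i and i | a, m | a. Since a | m, m = a. Since b = n and m | b, m | n. Since m = a, a | n. a = y, so y | n. From y | r, y | r + n.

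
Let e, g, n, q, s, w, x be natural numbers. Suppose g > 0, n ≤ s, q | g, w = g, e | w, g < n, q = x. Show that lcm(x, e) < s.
q = x and q | g, thus x | g. From w = g and e | w, e | g. x | g, so lcm(x, e) | g. g > 0, so lcm(x, e) ≤ g. Since g < n and n ≤ s, g < s. From lcm(x, e) ≤ g, lcm(x, e) < s.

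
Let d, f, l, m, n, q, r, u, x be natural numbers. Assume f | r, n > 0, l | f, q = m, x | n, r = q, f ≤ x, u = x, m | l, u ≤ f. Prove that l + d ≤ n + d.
r = q and q = m, hence r = m. Since f | r, f | m. Because m | l, f | l. l | f, so f = l. From u = x and u ≤ f, x ≤ f. Since f ≤ x, x = f. x | n, so f | n. Since n > 0, f ≤ n. From f = l, l ≤ n. Then l + d ≤ n + d.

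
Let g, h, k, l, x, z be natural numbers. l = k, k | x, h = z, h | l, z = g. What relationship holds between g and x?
g | x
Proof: Since h = z and h | l, z | l. Since l = k, z | k. k | x, so z | x. z = g, so g | x.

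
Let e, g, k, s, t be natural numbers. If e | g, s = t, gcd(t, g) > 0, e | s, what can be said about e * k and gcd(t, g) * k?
e * k ≤ gcd(t, g) * k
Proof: s = t and e | s, therefore e | t. e | g, so e | gcd(t, g). gcd(t, g) > 0, so e ≤ gcd(t, g). Then e * k ≤ gcd(t, g) * k.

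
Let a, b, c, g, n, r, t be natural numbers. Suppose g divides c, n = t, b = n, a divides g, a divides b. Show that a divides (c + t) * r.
a divides g and g divides c, so a divides c. Because b = n and n = t, b = t. a divides b, so a divides t. Since a divides c, a divides c + t. Then a divides (c + t) * r.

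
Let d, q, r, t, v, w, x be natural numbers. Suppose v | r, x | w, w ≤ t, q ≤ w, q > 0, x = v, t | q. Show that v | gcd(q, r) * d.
t | q and q > 0, therefore t ≤ q. w ≤ t, so w ≤ q. q ≤ w, so w = q. Because x = v and x | w, v | w. Since w = q, v | q. Since v | r, v | gcd(q, r). Then v | gcd(q, r) * d.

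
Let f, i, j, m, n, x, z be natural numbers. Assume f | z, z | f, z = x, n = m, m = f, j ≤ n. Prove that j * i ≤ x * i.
Since f | z and z | f, f = z. Since z = x, f = x. n = m and m = f, hence n = f. j ≤ n, so j ≤ f. Since f = x, j ≤ x. Then j * i ≤ x * i.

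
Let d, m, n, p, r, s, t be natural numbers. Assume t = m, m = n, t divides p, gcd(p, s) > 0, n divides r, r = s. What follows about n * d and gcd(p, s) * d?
n * d ≤ gcd(p, s) * d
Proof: t = m and t divides p, hence m divides p. Since m = n, n divides p. r = s and n divides r, hence n divides s. n divides p, so n divides gcd(p, s). Since gcd(p, s) > 0, n ≤ gcd(p, s). By multiplying by a non-negative, n * d ≤ gcd(p, s) * d.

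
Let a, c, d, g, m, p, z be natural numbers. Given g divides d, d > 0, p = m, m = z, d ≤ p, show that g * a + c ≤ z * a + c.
Since g divides d and d > 0, g ≤ d. p = m and m = z, hence p = z. Since d ≤ p, d ≤ z. Since g ≤ d, g ≤ z. By multiplying by a non-negative, g * a ≤ z * a. Then g * a + c ≤ z * a + c.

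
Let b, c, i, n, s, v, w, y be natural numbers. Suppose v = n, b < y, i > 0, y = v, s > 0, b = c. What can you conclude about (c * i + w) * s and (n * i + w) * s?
(c * i + w) * s < (n * i + w) * s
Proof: y = v and v = n, therefore y = n. b = c and b < y, so c < y. y = n, so c < n. i > 0, so c * i < n * i. Then c * i + w < n * i + w. Because s > 0, (c * i + w) * s < (n * i + w) * s.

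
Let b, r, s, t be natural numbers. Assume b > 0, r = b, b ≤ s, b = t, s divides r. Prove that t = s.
Because r = b and s divides r, s divides b. b > 0, so s ≤ b. b ≤ s, so s = b. Since b = t, s = t. Then t = s.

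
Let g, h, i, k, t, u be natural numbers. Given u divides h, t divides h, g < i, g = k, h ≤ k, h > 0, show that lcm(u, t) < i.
u divides h and t divides h, so lcm(u, t) divides h. Since h > 0, lcm(u, t) ≤ h. Since g = k and g < i, k < i. Since h ≤ k, h < i. Since lcm(u, t) ≤ h, lcm(u, t) < i.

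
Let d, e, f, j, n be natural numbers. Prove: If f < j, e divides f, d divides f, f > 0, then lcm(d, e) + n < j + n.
Because d divides f and e divides f, lcm(d, e) divides f. Since f > 0, lcm(d, e) ≤ f. f < j, so lcm(d, e) < j. Then lcm(d, e) + n < j + n.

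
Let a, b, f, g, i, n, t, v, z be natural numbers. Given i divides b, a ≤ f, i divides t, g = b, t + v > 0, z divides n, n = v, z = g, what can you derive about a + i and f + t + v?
a + i ≤ f + t + v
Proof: z = g and g = b, therefore z = b. n = v and z divides n, so z divides v. Since z = b, b divides v. Since i divides b, i divides v. Since i divides t, i divides t + v. From t + v > 0, i ≤ t + v. Since a ≤ f, a + i ≤ f + t + v.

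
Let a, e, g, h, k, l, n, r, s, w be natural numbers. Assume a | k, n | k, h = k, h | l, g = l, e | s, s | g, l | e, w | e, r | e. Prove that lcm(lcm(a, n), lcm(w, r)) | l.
Since a | k and n | k, lcm(a, n) | k. h = k and h | l, hence k | l. Since lcm(a, n) | k, lcm(a, n) | l. e | s and s | g, therefore e | g. Because g = l, e | l. Because l | e, e = l. w | e and r | e, so lcm(w, r) | e. Because e = l, lcm(w, r) | l. lcm(a, n) | l, so lcm(lcm(a, n), lcm(w, r)) | l.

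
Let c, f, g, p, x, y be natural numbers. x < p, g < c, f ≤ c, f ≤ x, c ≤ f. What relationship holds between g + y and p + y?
g + y < p + y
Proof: c ≤ f and f ≤ c, hence c = f. g < c, so g < f. f ≤ x and x < p, thus f < p. Since g < f, g < p. Then g + y < p + y.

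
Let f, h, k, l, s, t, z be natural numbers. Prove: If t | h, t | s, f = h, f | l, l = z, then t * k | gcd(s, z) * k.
Because f = h and f | l, h | l. t | h, so t | l. l = z, so t | z. t | s, so t | gcd(s, z). Then t * k | gcd(s, z) * k.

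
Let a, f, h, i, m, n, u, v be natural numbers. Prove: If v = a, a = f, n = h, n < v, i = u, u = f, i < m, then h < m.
v = a and a = f, thus v = f. Because n = h and n < v, h < v. v = f, so h < f. From i = u and u = f, i = f. i < m, so f < m. h < f, so h < m.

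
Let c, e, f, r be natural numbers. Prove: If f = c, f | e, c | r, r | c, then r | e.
c | r and r | c, thus c = r. f = c, so f = r. Because f | e, r | e.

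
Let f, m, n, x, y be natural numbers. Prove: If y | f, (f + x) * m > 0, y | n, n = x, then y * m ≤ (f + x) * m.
n = x and y | n, hence y | x. y | f, so y | f + x. Then y * m | (f + x) * m. Since (f + x) * m > 0, y * m ≤ (f + x) * m.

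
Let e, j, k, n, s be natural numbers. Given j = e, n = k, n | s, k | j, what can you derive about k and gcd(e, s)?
k | gcd(e, s)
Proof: j = e and k | j, thus k | e. n = k and n | s, thus k | s. Since k | e, k | gcd(e, s).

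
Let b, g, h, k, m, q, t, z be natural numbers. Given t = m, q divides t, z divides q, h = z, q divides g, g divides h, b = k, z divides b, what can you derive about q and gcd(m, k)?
q divides gcd(m, k)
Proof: t = m and q divides t, hence q divides m. Since q divides g and g divides h, q divides h. Since h = z, q divides z. z divides q, so z = q. b = k and z divides b, so z divides k. From z = q, q divides k. Since q divides m, q divides gcd(m, k).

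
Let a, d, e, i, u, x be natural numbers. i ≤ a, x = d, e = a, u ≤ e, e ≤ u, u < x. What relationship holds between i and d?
i < d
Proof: Since u ≤ e and e ≤ u, u = e. Since u < x, e < x. Since e = a, a < x. x = d, so a < d. Since i ≤ a, i < d.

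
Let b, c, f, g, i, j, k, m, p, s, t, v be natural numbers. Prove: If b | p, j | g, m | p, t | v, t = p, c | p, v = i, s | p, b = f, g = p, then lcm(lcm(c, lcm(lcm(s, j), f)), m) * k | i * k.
g = p and j | g, hence j | p. s | p, so lcm(s, j) | p. b = f and b | p, therefore f | p. lcm(s, j) | p, so lcm(lcm(s, j), f) | p. Since c | p, lcm(c, lcm(lcm(s, j), f)) | p. Since m | p, lcm(lcm(c, lcm(lcm(s, j), f)), m) | p. t = p and t | v, hence p | v. lcm(lcm(c, lcm(lcm(s, j), f)), m) | p, so lcm(lcm(c, lcm(lcm(s, j), f)), m) | v. v = i, so lcm(lcm(c, lcm(lcm(s, j), f)), m) | i. Then lcm(lcm(c, lcm(lcm(s, j), f)), m) * k | i * k.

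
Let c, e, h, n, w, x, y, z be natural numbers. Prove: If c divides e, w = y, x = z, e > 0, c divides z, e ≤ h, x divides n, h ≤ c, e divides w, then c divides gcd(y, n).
e ≤ h and h ≤ c, hence e ≤ c. c divides e and e > 0, so c ≤ e. Since e ≤ c, e = c. w = y and e divides w, so e divides y. e = c, so c divides y. From x = z and x divides n, z divides n. c divides z, so c divides n. Since c divides y, c divides gcd(y, n).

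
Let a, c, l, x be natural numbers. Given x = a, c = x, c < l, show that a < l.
From c = x and x = a, c = a. Since c < l, a < l.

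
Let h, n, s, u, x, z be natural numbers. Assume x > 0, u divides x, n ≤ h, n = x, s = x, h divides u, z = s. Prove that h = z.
From z = s and s = x, z = x. Since n = x and n ≤ h, x ≤ h. From h divides u and u divides x, h divides x. x > 0, so h ≤ x. x ≤ h, so x = h. z = x, so z = h. Then h = z.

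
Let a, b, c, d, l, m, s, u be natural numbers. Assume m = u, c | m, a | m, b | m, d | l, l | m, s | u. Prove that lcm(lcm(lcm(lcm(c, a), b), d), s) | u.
From c | m and a | m, lcm(c, a) | m. Since b | m, lcm(lcm(c, a), b) | m. From d | l and l | m, d | m. lcm(lcm(c, a), b) | m, so lcm(lcm(lcm(c, a), b), d) | m. Since m = u, lcm(lcm(lcm(c, a), b), d) | u. Since s | u, lcm(lcm(lcm(lcm(c, a), b), d), s) | u.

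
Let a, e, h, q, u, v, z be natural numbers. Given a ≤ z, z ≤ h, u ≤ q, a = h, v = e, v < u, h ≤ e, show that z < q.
a = h and a ≤ z, hence h ≤ z. z ≤ h, so h = z. Because h ≤ e, z ≤ e. v = e and v < u, hence e < u. u ≤ q, so e < q. From z ≤ e, z < q.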